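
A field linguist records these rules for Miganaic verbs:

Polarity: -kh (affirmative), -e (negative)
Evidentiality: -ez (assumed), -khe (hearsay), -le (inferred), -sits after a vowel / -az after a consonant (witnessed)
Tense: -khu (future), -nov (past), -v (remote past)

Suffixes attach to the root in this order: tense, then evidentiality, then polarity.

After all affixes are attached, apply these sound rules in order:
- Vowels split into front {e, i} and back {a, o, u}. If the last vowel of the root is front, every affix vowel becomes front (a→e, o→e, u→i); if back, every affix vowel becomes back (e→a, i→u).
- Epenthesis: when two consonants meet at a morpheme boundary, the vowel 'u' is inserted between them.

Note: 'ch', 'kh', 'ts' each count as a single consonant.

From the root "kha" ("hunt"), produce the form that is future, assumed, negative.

Attach tense future -khu → khakhu.
Attach evidentiality assumed -ez → khakhuez.
Attach polarity negative -e → khakhueze.
Apply vowel harmony: khakhueze → khakhuaza.
Epenthesis: no change.

khakhuaza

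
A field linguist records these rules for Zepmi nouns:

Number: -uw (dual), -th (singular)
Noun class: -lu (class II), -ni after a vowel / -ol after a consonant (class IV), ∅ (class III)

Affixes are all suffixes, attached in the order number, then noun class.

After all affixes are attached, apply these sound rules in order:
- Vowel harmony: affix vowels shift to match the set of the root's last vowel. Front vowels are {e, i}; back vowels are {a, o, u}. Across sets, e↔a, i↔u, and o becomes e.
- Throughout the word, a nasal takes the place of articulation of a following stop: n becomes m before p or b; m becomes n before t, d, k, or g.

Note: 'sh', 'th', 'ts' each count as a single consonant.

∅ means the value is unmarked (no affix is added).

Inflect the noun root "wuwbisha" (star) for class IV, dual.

wuwbishauwol

Attach number dual -uw → wuwbishauw.
Attach noun class class IV -ol (after consonant 'w') → wuwbishauwol.
Vowel harmony: no change.
Nasal assimilation: no change.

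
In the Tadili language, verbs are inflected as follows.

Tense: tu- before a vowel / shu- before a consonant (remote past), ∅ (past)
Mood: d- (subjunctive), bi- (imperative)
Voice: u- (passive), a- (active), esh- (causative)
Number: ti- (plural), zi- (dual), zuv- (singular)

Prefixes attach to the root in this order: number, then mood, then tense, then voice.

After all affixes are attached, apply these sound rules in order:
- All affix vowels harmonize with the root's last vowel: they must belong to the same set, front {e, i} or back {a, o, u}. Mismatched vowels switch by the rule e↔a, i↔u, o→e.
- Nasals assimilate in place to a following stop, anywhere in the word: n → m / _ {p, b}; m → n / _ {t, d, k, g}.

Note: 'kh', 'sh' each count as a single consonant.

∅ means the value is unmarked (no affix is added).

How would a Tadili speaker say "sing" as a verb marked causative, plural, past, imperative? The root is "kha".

Attach number plural ti- → tikha.
Attach mood imperative bi- → bitikha.
tense = past: zero marking, form stays bitikha.
Attach voice causative esh- → eshbitikha.
Apply vowel harmony: eshbitikha → ashbutukha.
Nasal assimilation: no change.

ashbutukha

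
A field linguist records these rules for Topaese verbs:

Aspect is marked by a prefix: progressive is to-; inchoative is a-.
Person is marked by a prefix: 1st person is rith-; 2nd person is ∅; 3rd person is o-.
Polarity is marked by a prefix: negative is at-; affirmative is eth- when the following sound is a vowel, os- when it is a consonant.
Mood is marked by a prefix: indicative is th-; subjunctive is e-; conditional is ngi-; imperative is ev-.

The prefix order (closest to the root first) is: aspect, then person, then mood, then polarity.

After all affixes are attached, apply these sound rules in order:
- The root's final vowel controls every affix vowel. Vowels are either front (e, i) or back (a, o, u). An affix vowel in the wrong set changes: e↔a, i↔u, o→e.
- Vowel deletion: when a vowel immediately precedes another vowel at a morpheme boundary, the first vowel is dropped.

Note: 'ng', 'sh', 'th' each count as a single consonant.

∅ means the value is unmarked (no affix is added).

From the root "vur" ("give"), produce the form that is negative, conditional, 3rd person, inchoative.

Attach aspect inchoative a- → avur.
Attach person 3rd person o- → oavur.
Attach mood conditional ngi- → ngioavur.
Attach polarity negative at- → atngioavur.
Apply vowel harmony: atngioavur → atnguoavur.
Apply vowel deletion: atnguoavur → atngavur.

atngavur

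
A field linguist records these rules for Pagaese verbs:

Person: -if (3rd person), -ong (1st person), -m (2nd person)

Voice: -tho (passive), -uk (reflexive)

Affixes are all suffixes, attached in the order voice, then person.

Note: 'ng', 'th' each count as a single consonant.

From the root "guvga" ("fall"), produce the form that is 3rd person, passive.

Attach voice passive -tho → guvgatho.
Attach person 3rd person -if → guvgathoif.

guvgathoif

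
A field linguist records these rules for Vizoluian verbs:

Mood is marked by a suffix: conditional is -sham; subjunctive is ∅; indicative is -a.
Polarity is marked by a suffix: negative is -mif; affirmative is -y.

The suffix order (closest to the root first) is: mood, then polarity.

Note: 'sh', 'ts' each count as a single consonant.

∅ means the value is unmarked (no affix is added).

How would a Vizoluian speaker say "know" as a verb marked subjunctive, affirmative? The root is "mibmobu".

mibmobuy

mood = subjunctive: zero marking, form stays mibmobu.
Attach polarity affirmative -y → mibmobuy.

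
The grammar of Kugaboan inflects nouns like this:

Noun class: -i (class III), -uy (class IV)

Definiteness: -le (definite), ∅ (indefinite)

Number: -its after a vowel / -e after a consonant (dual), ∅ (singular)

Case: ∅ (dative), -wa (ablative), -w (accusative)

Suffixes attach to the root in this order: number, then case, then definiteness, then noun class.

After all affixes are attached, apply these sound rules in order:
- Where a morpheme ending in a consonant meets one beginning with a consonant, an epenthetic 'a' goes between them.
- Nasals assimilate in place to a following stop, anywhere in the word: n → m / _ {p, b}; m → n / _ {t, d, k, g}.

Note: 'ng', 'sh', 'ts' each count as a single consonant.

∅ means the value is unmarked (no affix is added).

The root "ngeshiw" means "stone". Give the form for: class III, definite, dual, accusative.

ngeshiwewalei

Attach number dual -e (after consonant 'w') → ngeshiwe.
Attach case accusative -w → ngeshiwew.
Attach definiteness definite -le → ngeshiwewle.
Attach noun class class III -i → ngeshiwewlei.
Apply epenthesis: ngeshiwewlei → ngeshiwewalei.
Nasal assimilation: no change.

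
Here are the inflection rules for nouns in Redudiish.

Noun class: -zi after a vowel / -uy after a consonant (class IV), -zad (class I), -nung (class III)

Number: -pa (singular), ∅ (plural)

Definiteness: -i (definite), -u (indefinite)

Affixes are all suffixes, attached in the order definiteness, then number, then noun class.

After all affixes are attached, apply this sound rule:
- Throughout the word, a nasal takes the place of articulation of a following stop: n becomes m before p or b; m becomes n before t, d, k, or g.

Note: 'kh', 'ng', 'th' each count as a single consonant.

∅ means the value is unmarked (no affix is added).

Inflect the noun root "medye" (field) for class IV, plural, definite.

medyeizi

Attach definiteness definite -i → medyei.
number = plural: zero marking, form stays medyei.
Attach noun class class IV -zi (after vowel 'i') → medyeizi.
Nasal assimilation: no change.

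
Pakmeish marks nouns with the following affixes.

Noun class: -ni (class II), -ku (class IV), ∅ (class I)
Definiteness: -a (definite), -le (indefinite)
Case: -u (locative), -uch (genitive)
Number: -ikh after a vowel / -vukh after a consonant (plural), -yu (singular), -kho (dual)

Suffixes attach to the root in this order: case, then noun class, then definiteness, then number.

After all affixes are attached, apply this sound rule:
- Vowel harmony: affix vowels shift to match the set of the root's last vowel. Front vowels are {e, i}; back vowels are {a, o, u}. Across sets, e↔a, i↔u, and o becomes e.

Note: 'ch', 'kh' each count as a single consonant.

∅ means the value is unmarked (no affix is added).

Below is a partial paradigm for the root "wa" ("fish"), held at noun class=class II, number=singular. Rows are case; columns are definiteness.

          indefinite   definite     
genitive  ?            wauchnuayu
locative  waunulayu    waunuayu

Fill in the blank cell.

Attach case genitive -uch → wauch.
Attach noun class class II -ni → wauchni.
Attach definiteness indefinite -le → wauchnile.
Attach number singular -yu → wauchnileyu.
Apply vowel harmony: wauchnileyu → wauchnulayu.

wauchnulayu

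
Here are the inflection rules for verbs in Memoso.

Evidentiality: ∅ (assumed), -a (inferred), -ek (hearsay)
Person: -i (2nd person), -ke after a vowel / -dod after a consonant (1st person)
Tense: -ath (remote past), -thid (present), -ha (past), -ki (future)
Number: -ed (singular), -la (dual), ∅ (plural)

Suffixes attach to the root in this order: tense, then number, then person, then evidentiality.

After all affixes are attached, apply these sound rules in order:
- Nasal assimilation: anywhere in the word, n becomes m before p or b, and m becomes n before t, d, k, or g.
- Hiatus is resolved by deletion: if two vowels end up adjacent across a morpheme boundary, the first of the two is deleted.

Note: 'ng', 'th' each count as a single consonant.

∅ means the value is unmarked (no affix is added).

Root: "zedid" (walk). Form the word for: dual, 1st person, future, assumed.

Attach tense future -ki → zedidki.
Attach number dual -la → zedidkila.
Attach person 1st person -ke (after vowel 'a') → zedidkilake.
evidentiality = assumed: zero marking, form stays zedidkilake.
Nasal assimilation: no change.
Vowel deletion: no change.

zedidkilake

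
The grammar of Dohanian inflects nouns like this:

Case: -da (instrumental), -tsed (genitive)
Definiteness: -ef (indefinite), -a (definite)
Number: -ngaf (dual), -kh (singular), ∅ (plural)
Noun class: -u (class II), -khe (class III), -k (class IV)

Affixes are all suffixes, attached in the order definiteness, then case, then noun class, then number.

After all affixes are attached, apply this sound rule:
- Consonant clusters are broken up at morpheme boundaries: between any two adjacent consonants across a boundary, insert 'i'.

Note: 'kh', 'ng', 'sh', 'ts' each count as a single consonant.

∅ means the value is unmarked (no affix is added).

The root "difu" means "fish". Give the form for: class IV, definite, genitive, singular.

difuatsedikikh

Attach definiteness definite -a → difua.
Attach case genitive -tsed → difuatsed.
Attach noun class class IV -k → difuatsedk.
Attach number singular -kh → difuatsedkkh.
Apply epenthesis: difuatsedkkh → difuatsedikikh.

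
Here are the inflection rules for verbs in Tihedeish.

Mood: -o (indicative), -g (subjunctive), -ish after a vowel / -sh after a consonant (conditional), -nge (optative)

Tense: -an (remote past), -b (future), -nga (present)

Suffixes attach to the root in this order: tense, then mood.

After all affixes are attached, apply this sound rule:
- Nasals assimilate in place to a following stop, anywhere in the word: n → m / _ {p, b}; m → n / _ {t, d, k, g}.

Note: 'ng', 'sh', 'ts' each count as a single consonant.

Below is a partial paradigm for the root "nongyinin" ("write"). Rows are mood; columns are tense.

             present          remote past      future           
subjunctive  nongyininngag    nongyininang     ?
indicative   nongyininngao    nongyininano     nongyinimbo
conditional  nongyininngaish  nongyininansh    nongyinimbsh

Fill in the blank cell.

Attach tense future -b → nongyininb.
Attach mood subjunctive -g → nongyininbg.
Apply nasal assimilation: nongyininbg → nongyinimbg.

nongyinimbg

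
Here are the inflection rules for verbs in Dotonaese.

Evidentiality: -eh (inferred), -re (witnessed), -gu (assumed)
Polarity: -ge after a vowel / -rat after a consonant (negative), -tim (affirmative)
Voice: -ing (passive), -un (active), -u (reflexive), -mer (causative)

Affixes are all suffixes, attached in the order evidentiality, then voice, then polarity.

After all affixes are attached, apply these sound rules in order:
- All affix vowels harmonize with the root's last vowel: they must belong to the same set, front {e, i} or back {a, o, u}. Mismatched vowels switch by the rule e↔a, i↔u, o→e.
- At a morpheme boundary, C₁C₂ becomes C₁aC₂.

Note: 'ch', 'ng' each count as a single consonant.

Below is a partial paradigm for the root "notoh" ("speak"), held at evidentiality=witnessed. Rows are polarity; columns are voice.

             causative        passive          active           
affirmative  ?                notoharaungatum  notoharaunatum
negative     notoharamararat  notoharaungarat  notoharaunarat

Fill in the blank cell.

notoharamaratum

Attach evidentiality witnessed -re → notohre.
Attach voice causative -mer → notohremer.
Attach polarity affirmative -tim → notohremertim.
Apply vowel harmony: notohremertim → notohramartum.
Apply epenthesis: notohramartum → notoharamaratum.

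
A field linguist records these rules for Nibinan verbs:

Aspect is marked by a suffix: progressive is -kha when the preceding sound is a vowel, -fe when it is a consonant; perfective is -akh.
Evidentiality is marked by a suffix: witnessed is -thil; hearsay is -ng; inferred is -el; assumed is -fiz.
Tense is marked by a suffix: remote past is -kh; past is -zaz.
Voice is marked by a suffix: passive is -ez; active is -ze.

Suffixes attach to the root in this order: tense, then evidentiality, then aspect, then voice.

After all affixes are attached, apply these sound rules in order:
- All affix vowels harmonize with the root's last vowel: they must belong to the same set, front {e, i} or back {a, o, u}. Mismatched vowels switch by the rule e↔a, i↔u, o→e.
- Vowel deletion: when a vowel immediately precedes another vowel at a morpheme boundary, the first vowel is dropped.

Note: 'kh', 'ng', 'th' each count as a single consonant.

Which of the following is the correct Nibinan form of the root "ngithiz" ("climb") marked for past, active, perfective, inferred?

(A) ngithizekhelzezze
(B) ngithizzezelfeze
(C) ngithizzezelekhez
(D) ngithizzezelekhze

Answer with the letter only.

D

Attach tense past -zaz → ngithizzaz.
Attach evidentiality inferred -el → ngithizzazel.
Attach aspect perfective -akh → ngithizzazelakh.
Attach voice active -ze → ngithizzazelakhze.
Apply vowel harmony: ngithizzazelakhze → ngithizzezelekhze.
Vowel deletion: no change.
So the correct form is ngithizzezelekhze, option (D).
(C) ngithizzezelekhez is wrong: it uses passive instead of active for voice.
(A) ngithizekhelzezze is wrong: it has the affixes in the wrong order.
(B) ngithizzezelfeze is wrong: it uses progressive instead of perfective for aspect.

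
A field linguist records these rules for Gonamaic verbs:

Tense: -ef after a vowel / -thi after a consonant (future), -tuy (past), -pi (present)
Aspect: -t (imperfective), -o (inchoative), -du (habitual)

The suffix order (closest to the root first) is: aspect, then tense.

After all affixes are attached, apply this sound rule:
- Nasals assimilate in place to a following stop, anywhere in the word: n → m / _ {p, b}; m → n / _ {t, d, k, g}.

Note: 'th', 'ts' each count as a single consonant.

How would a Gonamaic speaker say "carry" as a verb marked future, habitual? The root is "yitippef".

yitippefduef

Attach aspect habitual -du → yitippefdu.
Attach tense future -ef (after vowel 'u') → yitippefduef.
Nasal assimilation: no change.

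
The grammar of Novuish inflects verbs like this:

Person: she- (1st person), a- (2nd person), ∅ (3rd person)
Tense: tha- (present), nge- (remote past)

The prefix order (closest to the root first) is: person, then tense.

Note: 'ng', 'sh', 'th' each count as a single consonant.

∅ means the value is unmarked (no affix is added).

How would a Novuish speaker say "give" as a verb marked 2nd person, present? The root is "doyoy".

thaadoyoy

Attach person 2nd person a- → adoyoy.
Attach tense present tha- → thaadoyoy.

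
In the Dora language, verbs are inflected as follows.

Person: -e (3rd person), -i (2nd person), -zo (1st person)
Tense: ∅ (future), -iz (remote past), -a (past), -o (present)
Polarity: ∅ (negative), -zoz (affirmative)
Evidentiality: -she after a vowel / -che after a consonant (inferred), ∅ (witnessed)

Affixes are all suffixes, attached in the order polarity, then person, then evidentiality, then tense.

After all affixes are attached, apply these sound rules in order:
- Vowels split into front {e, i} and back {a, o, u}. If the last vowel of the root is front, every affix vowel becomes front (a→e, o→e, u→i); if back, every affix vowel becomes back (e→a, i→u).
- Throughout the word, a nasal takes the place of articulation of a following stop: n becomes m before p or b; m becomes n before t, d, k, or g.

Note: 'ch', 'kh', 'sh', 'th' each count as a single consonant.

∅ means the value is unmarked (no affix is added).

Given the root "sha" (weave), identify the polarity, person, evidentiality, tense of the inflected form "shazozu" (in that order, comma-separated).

affirmative, 2nd person, witnessed, future

Segment: sha-zoz-i.
polarity: -zoz → affirmative.
person: -i → 2nd person.
evidentiality: ∅ → witnessed.
tense: ∅ → future.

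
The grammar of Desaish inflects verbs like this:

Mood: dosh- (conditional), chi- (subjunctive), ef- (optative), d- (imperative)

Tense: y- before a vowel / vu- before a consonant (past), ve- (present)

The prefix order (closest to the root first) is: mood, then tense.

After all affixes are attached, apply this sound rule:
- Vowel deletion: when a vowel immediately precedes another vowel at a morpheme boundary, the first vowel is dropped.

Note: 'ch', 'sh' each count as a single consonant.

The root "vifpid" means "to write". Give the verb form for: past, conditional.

Attach mood conditional dosh- → doshvifpid.
Attach tense past vu- (before consonant 'd') → vudoshvifpid.
Vowel deletion: no change.

vudoshvifpid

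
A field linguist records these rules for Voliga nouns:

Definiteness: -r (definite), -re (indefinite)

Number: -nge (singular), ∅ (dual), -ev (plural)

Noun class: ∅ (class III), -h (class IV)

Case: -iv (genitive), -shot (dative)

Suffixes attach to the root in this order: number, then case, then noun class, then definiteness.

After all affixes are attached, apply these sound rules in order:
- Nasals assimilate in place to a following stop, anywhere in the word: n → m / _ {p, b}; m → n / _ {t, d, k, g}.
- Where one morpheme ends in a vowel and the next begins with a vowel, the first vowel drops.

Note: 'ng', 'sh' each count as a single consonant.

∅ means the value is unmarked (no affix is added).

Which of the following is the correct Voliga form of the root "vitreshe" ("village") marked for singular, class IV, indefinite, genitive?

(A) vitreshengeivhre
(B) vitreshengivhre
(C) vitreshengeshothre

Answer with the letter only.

Attach number singular -nge → vitreshenge.
Attach case genitive -iv → vitreshengeiv.
Attach noun class class IV -h → vitreshengeivh.
Attach definiteness indefinite -re → vitreshengeivhre.
Nasal assimilation: no change.
Apply vowel deletion: vitreshengeivhre → vitreshengivhre.
So the correct form is vitreshengivhre, option (B).
(A) vitreshengeivhre is wrong: it fails to apply the sound rule(s).
(C) vitreshengeshothre is wrong: it uses dative instead of genitive for case.

B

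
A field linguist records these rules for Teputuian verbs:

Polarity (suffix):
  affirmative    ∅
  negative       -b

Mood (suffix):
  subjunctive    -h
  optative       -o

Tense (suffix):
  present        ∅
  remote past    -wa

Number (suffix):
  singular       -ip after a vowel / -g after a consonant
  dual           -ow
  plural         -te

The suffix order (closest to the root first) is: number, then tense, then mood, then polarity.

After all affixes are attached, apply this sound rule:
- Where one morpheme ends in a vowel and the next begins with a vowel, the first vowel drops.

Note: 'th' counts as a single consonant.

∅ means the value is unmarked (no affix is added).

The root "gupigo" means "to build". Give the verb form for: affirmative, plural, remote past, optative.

gupigotewo

Attach number plural -te → gupigote.
Attach tense remote past -wa → gupigotewa.
Attach mood optative -o → gupigotewao.
polarity = affirmative: zero marking, form stays gupigotewao.
Apply vowel deletion: gupigotewao → gupigotewo.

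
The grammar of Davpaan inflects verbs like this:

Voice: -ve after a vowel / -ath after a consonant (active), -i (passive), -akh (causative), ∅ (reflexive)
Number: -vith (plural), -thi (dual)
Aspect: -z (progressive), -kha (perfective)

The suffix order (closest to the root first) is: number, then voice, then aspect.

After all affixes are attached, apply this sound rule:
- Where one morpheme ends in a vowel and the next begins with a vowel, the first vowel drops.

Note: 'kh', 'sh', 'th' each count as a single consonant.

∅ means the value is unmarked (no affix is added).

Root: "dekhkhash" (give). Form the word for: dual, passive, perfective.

dekhkhashthikha

Attach number dual -thi → dekhkhashthi.
Attach voice passive -i → dekhkhashthii.
Attach aspect perfective -kha → dekhkhashthiikha.
Apply vowel deletion: dekhkhashthiikha → dekhkhashthikha.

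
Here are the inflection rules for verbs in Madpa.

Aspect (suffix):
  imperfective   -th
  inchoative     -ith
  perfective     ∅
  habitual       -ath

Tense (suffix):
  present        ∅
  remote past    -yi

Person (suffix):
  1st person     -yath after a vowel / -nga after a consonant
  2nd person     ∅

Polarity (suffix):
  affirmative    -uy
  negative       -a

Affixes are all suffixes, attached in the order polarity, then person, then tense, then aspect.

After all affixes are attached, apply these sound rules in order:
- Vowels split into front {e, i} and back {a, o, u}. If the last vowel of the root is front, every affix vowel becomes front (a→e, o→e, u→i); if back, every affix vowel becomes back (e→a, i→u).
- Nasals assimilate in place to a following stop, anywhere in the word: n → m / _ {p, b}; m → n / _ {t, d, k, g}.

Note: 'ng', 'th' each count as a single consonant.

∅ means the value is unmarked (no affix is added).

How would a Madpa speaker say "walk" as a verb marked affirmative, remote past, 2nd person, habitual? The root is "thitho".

thithouyyuath

Attach polarity affirmative -uy → thithouy.
person = 2nd person: zero marking, form stays thithouy.
Attach tense remote past -yi → thithouyyi.
Attach aspect habitual -ath → thithouyyiath.
Apply vowel harmony: thithouyyiath → thithouyyuath.
Nasal assimilation: no change.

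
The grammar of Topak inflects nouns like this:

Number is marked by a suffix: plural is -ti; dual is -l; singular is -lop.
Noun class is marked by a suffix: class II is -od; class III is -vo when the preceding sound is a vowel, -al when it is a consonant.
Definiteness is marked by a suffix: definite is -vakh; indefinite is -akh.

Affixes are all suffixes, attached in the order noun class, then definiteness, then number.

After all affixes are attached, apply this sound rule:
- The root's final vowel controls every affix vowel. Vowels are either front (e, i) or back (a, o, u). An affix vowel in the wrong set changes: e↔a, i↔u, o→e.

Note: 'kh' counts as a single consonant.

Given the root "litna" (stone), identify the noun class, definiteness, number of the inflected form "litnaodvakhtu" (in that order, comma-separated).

class II, definite, plural

Segment: litna-od-vakh-ti.
noun class: -od → class II.
definiteness: -vakh → definite.
number: -ti → plural.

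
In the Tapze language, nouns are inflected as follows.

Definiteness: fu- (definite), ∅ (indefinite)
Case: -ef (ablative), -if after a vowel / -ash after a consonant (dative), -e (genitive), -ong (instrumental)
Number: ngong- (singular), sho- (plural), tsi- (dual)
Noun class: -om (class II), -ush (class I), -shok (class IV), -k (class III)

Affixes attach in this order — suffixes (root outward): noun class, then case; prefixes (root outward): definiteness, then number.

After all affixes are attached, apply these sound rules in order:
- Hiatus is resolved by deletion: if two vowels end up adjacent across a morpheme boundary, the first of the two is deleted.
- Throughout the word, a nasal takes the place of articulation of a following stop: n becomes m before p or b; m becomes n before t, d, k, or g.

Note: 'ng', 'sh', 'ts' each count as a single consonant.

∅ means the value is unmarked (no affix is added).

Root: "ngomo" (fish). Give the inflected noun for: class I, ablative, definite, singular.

Attach definiteness definite fu- → fungomo.
Attach number singular ngong- → ngongfungomo.
Attach noun class class I -ush → ngongfungomoush.
Attach case ablative -ef → ngongfungomoushef.
Apply vowel deletion: ngongfungomoushef → ngongfungomushef.
Nasal assimilation: no change.

ngongfungomushef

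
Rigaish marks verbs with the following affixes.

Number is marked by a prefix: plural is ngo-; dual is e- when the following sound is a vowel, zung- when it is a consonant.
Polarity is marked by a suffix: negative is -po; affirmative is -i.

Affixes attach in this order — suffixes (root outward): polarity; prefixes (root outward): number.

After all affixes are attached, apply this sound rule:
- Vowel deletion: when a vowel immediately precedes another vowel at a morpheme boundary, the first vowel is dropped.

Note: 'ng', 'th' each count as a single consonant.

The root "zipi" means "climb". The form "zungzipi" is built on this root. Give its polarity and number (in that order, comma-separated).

Segment: zung-zipi-i.
polarity: -i → affirmative.
number: e/zung- → dual.

affirmative, dual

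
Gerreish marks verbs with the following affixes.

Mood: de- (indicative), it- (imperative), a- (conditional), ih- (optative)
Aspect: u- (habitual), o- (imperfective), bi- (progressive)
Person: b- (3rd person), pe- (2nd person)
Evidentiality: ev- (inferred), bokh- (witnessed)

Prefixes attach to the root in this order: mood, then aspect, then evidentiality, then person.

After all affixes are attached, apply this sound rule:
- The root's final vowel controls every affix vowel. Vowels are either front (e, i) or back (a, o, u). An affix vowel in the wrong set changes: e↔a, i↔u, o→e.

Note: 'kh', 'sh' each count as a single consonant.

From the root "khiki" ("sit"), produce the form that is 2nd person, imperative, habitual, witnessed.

pebekhiitkhiki

Attach mood imperative it- → itkhiki.
Attach aspect habitual u- → uitkhiki.
Attach evidentiality witnessed bokh- → bokhuitkhiki.
Attach person 2nd person pe- → pebokhuitkhiki.
Apply vowel harmony: pebokhuitkhiki → pebekhiitkhiki.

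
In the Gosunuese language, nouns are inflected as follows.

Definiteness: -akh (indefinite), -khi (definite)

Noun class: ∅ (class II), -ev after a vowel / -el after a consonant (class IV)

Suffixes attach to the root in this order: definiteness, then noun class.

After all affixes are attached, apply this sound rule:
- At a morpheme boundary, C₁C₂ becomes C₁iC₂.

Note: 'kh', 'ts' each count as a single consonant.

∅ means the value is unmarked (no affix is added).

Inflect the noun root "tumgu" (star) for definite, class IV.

Attach definiteness definite -khi → tumgukhi.
Attach noun class class IV -ev (after vowel 'i') → tumgukhiev.
Epenthesis: no change.

tumgukhiev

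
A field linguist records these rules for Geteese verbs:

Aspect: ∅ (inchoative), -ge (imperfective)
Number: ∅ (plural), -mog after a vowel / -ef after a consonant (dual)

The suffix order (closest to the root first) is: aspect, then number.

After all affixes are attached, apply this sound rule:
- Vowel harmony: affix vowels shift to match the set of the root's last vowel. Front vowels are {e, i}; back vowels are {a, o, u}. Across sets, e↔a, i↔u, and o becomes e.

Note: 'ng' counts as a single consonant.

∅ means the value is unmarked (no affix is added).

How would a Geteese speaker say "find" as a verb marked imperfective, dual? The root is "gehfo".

Attach aspect imperfective -ge → gehfoge.
Attach number dual -mog (after vowel 'e') → gehfogemog.
Apply vowel harmony: gehfogemog → gehfogamog.

gehfogamog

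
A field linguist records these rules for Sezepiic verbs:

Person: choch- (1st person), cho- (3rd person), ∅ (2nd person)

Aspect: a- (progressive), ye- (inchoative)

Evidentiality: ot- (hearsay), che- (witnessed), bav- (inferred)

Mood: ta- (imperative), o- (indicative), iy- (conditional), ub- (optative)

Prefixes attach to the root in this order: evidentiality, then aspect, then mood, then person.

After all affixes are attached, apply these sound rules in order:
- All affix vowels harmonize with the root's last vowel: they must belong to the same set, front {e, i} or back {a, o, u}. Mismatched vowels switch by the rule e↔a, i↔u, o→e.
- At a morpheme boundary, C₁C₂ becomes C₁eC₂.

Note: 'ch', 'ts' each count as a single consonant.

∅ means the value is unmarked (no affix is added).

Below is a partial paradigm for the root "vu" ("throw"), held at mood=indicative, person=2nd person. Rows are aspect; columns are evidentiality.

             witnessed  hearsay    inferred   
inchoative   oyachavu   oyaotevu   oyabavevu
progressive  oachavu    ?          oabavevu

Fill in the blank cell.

Attach evidentiality hearsay ot- → otvu.
Attach aspect progressive a- → aotvu.
Attach mood indicative o- → oaotvu.
person = 2nd person: zero marking, form stays oaotvu.
Vowel harmony: no change.
Apply epenthesis: oaotvu → oaotevu.

oaotevu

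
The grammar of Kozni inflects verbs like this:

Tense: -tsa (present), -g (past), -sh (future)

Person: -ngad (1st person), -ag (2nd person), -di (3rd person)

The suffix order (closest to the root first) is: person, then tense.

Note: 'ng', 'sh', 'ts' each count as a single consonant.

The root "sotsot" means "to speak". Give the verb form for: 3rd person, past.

Attach person 3rd person -di → sotsotdi.
Attach tense past -g → sotsotdig.

sotsotdig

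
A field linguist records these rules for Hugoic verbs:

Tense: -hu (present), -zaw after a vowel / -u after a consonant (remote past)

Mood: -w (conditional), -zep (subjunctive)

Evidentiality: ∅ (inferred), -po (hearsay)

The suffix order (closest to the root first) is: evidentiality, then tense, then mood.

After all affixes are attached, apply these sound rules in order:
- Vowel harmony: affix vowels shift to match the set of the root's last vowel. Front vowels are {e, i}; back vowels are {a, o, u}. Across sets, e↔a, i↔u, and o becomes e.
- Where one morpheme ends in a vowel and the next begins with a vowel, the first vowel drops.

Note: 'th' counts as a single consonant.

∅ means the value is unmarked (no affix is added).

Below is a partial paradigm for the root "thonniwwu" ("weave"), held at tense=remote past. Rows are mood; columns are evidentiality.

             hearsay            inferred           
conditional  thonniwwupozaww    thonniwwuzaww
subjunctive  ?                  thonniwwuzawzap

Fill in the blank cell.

Attach evidentiality hearsay -po → thonniwwupo.
Attach tense remote past -zaw (after vowel 'o') → thonniwwupozaw.
Attach mood subjunctive -zep → thonniwwupozawzep.
Apply vowel harmony: thonniwwupozawzep → thonniwwupozawzap.
Vowel deletion: no change.

thonniwwupozawzap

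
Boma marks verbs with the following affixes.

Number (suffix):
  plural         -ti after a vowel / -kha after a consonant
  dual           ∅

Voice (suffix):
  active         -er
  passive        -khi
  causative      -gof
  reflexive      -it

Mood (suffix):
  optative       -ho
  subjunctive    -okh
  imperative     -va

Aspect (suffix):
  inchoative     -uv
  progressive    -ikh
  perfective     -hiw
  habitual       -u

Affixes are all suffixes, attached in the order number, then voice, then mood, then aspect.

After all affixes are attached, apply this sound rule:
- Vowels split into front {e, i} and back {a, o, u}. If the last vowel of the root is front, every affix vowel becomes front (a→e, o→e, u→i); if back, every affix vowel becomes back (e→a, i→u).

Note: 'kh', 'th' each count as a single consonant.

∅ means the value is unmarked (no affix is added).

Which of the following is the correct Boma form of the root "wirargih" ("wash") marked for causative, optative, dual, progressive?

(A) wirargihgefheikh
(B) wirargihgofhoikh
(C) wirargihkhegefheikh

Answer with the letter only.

number = dual: zero marking, form stays wirargih.
Attach voice causative -gof → wirargihgof.
Attach mood optative -ho → wirargihgofho.
Attach aspect progressive -ikh → wirargihgofhoikh.
Apply vowel harmony: wirargihgofhoikh → wirargihgefheikh.
So the correct form is wirargihgefheikh, option (A).
(B) wirargihgofhoikh is wrong: it fails to apply the sound rule(s).
(C) wirargihkhegefheikh is wrong: it uses plural instead of dual for number.

A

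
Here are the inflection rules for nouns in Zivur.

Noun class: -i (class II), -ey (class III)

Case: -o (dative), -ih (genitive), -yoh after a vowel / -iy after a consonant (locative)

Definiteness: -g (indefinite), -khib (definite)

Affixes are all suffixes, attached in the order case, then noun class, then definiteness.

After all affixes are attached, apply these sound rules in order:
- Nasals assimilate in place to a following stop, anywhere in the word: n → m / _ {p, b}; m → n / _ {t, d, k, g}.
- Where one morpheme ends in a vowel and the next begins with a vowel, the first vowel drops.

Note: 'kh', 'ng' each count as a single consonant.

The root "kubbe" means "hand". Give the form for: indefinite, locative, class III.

kubbeyoheyg

Attach case locative -yoh (after vowel 'e') → kubbeyoh.
Attach noun class class III -ey → kubbeyohey.
Attach definiteness indefinite -g → kubbeyoheyg.
Nasal assimilation: no change.
Vowel deletion: no change.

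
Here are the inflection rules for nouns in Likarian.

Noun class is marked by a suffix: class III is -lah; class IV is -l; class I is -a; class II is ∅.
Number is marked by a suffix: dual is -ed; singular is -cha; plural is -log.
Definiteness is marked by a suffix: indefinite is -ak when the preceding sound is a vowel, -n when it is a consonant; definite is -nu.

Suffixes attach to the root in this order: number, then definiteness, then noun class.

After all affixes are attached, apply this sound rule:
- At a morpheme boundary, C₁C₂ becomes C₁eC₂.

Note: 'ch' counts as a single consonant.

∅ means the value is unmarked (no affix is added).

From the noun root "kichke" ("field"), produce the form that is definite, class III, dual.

kichkeedenulah

Attach number dual -ed → kichkeed.
Attach definiteness definite -nu → kichkeednu.
Attach noun class class III -lah → kichkeednulah.
Apply epenthesis: kichkeednulah → kichkeedenulah.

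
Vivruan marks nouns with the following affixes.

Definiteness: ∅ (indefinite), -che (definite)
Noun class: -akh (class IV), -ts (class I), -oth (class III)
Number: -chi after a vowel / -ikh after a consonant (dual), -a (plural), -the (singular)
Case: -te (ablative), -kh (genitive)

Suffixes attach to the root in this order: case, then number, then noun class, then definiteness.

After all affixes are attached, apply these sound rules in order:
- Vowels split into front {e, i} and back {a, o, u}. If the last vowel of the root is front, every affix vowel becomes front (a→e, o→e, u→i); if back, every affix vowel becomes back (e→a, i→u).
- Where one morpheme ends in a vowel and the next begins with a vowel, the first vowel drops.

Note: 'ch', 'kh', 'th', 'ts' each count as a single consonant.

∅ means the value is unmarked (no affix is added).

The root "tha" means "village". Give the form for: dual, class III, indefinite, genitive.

thakhukhoth

Attach case genitive -kh → thakh.
Attach number dual -ikh (after consonant 'kh') → thakhikh.
Attach noun class class III -oth → thakhikhoth.
definiteness = indefinite: zero marking, form stays thakhikhoth.
Apply vowel harmony: thakhikhoth → thakhukhoth.
Vowel deletion: no change.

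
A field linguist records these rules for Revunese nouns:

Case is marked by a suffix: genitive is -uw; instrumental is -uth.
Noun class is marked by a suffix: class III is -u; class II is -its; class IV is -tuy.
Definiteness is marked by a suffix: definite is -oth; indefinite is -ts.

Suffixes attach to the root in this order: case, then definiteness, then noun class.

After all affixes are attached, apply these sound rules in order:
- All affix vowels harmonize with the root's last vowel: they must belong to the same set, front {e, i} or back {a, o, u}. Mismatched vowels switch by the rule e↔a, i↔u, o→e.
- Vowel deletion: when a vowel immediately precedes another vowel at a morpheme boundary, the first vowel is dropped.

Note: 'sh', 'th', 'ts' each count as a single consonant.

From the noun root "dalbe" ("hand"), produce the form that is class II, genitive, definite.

dalbiwethits

Attach case genitive -uw → dalbeuw.
Attach definiteness definite -oth → dalbeuwoth.
Attach noun class class II -its → dalbeuwothits.
Apply vowel harmony: dalbeuwothits → dalbeiwethits.
Apply vowel deletion: dalbeiwethits → dalbiwethits.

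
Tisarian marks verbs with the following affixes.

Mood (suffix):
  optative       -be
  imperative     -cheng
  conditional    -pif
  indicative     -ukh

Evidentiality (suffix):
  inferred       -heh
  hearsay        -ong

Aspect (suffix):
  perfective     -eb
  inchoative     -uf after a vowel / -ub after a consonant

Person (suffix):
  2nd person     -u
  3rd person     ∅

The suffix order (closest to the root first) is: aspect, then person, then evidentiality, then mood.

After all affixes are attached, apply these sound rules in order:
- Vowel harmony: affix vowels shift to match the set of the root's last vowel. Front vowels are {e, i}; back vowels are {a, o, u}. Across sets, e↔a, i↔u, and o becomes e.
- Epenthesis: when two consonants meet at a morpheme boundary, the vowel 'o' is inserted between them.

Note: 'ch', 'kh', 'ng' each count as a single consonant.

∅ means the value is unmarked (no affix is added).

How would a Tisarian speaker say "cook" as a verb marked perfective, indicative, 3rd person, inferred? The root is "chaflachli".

chaflachliebohehikh

Attach aspect perfective -eb → chaflachlieb.
person = 3rd person: zero marking, form stays chaflachlieb.
Attach evidentiality inferred -heh → chaflachliebheh.
Attach mood indicative -ukh → chaflachliebhehukh.
Apply vowel harmony: chaflachliebhehukh → chaflachliebhehikh.
Apply epenthesis: chaflachliebhehikh → chaflachliebohehikh.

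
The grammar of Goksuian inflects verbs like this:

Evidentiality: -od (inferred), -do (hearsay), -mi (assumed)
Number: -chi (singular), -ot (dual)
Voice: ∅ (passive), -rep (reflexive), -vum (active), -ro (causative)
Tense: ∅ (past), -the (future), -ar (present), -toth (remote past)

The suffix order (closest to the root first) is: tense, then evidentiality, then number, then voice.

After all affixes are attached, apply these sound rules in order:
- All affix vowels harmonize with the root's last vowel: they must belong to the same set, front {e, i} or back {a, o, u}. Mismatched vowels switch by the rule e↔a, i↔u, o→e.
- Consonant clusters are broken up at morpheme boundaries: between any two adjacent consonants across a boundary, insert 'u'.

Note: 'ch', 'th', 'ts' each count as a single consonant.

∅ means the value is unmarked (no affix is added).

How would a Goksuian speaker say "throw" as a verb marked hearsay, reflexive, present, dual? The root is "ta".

taarudooturap

Attach tense present -ar → taar.
Attach evidentiality hearsay -do → taardo.
Attach number dual -ot → taardoot.
Attach voice reflexive -rep → taardootrep.
Apply vowel harmony: taardootrep → taardootrap.
Apply epenthesis: taardootrap → taarudooturap.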